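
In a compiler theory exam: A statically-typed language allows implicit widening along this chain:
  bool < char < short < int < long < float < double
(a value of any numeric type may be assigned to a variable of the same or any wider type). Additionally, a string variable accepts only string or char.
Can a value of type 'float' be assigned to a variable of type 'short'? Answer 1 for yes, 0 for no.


Target variable type: short
Source value type: float
Numeric ranks: float=5, short=2
Widening allowed iff rank(source) <= rank(target): 5 <= 2? No
Result: 0

0


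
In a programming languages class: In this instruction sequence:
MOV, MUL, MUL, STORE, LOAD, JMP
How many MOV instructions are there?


Scanning instruction sequence for MOV:
  Position 1: MOV <- MATCH
  Position 2: MUL
  Position 3: MUL
  Position 4: STORE
  Position 5: LOAD
  Position 6: JMP
Matches at positions: [1]
Total MOV count: 1

1


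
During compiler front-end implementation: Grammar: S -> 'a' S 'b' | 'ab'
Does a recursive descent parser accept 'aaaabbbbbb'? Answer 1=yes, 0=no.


Grammar accepts strings of the form a^n b^n (n >= 1)
Word: 'aaaabbbbbb'
Counting: 4 a's and 6 b's
Check: 4 == 6? No
Mismatch: a-count != b-count
Rejected

0


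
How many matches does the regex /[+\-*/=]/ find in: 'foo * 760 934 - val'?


Pattern: /[+\-*/=]/ (operators)
Input: 'foo * 760 934 - val'
Scanning for matches:
  Match 1: '*'
  Match 2: '-'
Total matches: 2

2


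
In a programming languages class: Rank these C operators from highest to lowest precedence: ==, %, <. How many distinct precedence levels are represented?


Looking up precedence for each operator:
  == -> precedence 3
  % -> precedence 6
  < -> precedence 4
Sorted highest to lowest: %, <, ==
Distinct precedence values: [6, 4, 3]
Number of distinct levels: 3

3


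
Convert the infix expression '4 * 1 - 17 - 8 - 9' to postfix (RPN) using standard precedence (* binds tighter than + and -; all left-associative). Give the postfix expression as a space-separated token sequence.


Applying the shunting-yard algorithm:
  Operand 4 -> output
  Push '*' onto operator stack -> op-stack: [*]
  Operand 1 -> output
  See '-' (prec 1); top '*' (prec 2) >= it -> pop '*' to output
  Push '-' onto operator stack -> op-stack: [-]
  Operand 17 -> output
  See '-' (prec 1); top '-' (prec 1) >= it -> pop '-' to output
  Push '-' onto operator stack -> op-stack: [-]
  Operand 8 -> output
  See '-' (prec 1); top '-' (prec 1) >= it -> pop '-' to output
  Push '-' onto operator stack -> op-stack: [-]
  Operand 9 -> output
  End of input: pop '-' to output
Postfix result: 4 1 * 17 - 8 - 9 -

4 1 * 17 - 8 - 9 -


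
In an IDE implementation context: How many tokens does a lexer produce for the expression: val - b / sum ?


Scanning 'val - b / sum'
Token 1: 'val' -> identifier
Token 2: '-' -> operator
Token 3: 'b' -> identifier
Token 4: '/' -> operator
Token 5: 'sum' -> identifier
Total tokens: 5

5


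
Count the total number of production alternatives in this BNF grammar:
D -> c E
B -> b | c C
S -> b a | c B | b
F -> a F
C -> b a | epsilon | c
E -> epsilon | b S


Counting alternatives per rule:
  D: 1 alternative(s)
  B: 2 alternative(s)
  S: 3 alternative(s)
  F: 1 alternative(s)
  C: 3 alternative(s)
  E: 2 alternative(s)
Sum: 1 + 2 + 3 + 1 + 3 + 2 = 12

12


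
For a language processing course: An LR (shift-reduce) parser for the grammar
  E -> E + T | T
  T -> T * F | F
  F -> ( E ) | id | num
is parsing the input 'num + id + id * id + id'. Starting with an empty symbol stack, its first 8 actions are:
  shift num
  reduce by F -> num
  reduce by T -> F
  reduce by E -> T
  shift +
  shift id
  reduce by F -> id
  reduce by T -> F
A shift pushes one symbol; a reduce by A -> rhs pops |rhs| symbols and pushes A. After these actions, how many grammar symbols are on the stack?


Tracking the symbol stack through each action:
  Action 1: shift 'num' : push -> stack = [num] (size 1)
  Action 2: reduce by F -> num : pop 1, push F -> stack = [F] (size 1)
  Action 3: reduce by T -> F : pop 1, push T -> stack = [T] (size 1)
  Action 4: reduce by E -> T : pop 1, push E -> stack = [E] (size 1)
  Action 5: shift '+' : push -> stack = [E, +] (size 2)
  Action 6: shift 'id' : push -> stack = [E, +, id] (size 3)
  Action 7: reduce by F -> id : pop 1, push F -> stack = [E, +, F] (size 3)
  Action 8: reduce by T -> F : pop 1, push T -> stack = [E, +, T] (size 3)
Final stack size: 3

3


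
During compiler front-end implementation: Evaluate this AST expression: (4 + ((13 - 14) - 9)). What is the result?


Expression: (4 + ((13 - 14) - 9))
Evaluating step by step:
  13 - 14 = -1
  -1 - 9 = -10
  4 + -10 = -6
Result: -6

-6


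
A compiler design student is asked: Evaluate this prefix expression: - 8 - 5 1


Parsing prefix expression: - 8 - 5 1
Step 1: Innermost operation '- 5 1'
  5 - 1 = 4
Step 2: Outer operation '- 8 [4]'
  8 - 4 = 4

4


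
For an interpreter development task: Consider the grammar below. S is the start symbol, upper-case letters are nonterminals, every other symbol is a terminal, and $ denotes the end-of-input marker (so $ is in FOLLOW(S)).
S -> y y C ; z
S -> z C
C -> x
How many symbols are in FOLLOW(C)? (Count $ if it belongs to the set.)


S is the start symbol and does not occur in any rule body, so FOLLOW(S) = {$}.
Examining every occurrence of C in a rule body:
  S -> y y C ; z : C is followed by terminal ';' -> add ';'
  S -> z C : C is at the right end -> add FOLLOW(S) = {$}
  C -> x : C does not occur in the body -> contributes nothing
FOLLOW(C) = {;, $}
Count: 2

2


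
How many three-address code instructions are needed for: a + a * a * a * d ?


Expression: a + a * a * a * d
Generating three-address code (respecting * over +/- precedence):
  Instruction 1: t1 = a * a
  Instruction 2: t2 = t1 * a
  Instruction 3: t3 = t2 * d
  Instruction 4: t4 = a + t3
Total instructions: 4

4


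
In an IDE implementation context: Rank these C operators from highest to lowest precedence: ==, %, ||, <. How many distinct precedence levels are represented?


Looking up precedence for each operator:
  == -> precedence 3
  % -> precedence 6
  || -> precedence 1
  < -> precedence 4
Sorted highest to lowest: %, <, ==, ||
Distinct precedence values: [6, 4, 3, 1]
Number of distinct levels: 4

4


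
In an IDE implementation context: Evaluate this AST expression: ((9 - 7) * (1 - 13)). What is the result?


Expression: ((9 - 7) * (1 - 13))
Evaluating step by step:
  9 - 7 = 2
  1 - 13 = -12
  2 * -12 = -24
Result: -24

-24


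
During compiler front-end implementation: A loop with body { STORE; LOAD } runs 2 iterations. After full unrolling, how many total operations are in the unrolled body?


Loop body operations: STORE, LOAD (2 ops per iteration)
Unrolling 2 iterations:
  Iteration 1: STORE, LOAD (2 ops)
  Iteration 2: STORE, LOAD (2 ops)
Total: 2 iterations * 2 ops/iter = 4 operations

4


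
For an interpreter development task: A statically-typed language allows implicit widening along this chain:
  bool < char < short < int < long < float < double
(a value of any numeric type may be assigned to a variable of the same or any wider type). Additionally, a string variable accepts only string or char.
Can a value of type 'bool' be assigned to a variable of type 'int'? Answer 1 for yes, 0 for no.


Target variable type: int
Source value type: bool
Numeric ranks: bool=0, int=3
Widening allowed iff rank(source) <= rank(target): 0 <= 3? Yes
Result: 1

1


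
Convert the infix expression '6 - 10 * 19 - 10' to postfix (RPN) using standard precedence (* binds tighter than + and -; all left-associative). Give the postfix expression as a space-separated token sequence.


Applying the shunting-yard algorithm:
  Operand 6 -> output
  Push '-' onto operator stack -> op-stack: [-]
  Operand 10 -> output
  Push '*' onto operator stack -> op-stack: [-, *]
  Operand 19 -> output
  See '-' (prec 1); top '*' (prec 2) >= it -> pop '*' to output
  See '-' (prec 1); top '-' (prec 1) >= it -> pop '-' to output
  Push '-' onto operator stack -> op-stack: [-]
  Operand 10 -> output
  End of input: pop '-' to output
Postfix result: 6 10 19 * - 10 -

6 10 19 * - 10 -


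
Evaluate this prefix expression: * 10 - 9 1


Parsing prefix expression: * 10 - 9 1
Step 1: Innermost operation '- 9 1'
  9 - 1 = 8
Step 2: Outer operation '* 10 [8]'
  10 * 8 = 80

80


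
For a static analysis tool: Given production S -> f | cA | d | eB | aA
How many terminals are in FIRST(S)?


Production: S -> f | cA | d | eB | aA
Examining each alternative for leading terminals:
  S -> f : first terminal = 'f'
  S -> cA : first terminal = 'c'
  S -> d : first terminal = 'd'
  S -> eB : first terminal = 'e'
  S -> aA : first terminal = 'a'
FIRST(S) = {a, c, d, e, f}
Count: 5

5


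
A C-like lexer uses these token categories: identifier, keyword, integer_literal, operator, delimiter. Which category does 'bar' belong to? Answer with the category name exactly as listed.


Token: 'bar'
Checking categories:
  identifier: YES
  integer_literal: no
  operator: no
  keyword: no
  delimiter: no
Category: identifier

identifier


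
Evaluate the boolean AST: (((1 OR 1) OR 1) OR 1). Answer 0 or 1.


Step 1: Evaluate inner node
  1 OR 1 = 1
Step 2: Evaluate next node
  1 OR 1 = 1
Step 3: Evaluate root node
  1 OR 1 = 1

1


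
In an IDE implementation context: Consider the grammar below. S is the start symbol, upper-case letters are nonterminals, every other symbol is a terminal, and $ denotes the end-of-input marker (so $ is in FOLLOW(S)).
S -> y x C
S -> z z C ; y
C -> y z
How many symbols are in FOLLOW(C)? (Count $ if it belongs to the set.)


S is the start symbol and does not occur in any rule body, so FOLLOW(S) = {$}.
Examining every occurrence of C in a rule body:
  S -> y x C : C is at the right end -> add FOLLOW(S) = {$}
  S -> z z C ; y : C is followed by terminal ';' -> add ';'
  C -> y z : C does not occur in the body -> contributes nothing
FOLLOW(C) = {;, $}
Count: 2

2


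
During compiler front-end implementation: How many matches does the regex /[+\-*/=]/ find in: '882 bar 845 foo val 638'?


Pattern: /[+\-*/=]/ (operators)
Input: '882 bar 845 foo val 638'
Scanning for matches:
Total matches: 0

0


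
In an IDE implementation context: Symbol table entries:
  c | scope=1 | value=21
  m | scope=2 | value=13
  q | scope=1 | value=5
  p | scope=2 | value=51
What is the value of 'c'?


Searching symbol table for 'c':
  c | scope=1 | value=21 <- MATCH
  m | scope=2 | value=13
  q | scope=1 | value=5
  p | scope=2 | value=51
Found 'c' at scope 1 with value 21

21


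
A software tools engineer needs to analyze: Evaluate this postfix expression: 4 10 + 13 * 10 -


Processing tokens left to right:
Push 4, Push 10
Pop 4 and 10, compute 4 + 10 = 14, push 14
Push 13
Pop 14 and 13, compute 14 * 13 = 182, push 182
Push 10
Pop 182 and 10, compute 182 - 10 = 172, push 172
Stack result: 172

172


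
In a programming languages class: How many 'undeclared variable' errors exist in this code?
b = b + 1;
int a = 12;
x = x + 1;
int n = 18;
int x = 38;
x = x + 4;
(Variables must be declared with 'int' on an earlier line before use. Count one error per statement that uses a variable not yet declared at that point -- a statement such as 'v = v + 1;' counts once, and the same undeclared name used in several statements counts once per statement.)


Scanning code line by line:
  Line 1: use 'b' -> ERROR (undeclared)
  Line 2: declare 'a' -> declared = ['a']
  Line 3: use 'x' -> ERROR (undeclared)
  Line 4: declare 'n' -> declared = ['a', 'n']
  Line 5: declare 'x' -> declared = ['a', 'n', 'x']
  Line 6: use 'x' -> OK (declared)
Total undeclared variable errors: 2

2


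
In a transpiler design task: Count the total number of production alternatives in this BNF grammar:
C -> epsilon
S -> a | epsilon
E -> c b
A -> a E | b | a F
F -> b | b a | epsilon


Counting alternatives per rule:
  C: 1 alternative(s)
  S: 2 alternative(s)
  E: 1 alternative(s)
  A: 3 alternative(s)
  F: 3 alternative(s)
Sum: 1 + 2 + 1 + 3 + 3 = 10

10


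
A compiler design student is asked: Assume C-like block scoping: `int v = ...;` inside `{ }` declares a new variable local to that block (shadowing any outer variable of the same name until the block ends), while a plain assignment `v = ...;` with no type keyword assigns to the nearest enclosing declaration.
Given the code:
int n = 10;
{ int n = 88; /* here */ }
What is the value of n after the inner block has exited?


Analyzing scoping rules:
Outer scope: declares n = 10
Inner block: 'int n = 88;' declares a NEW n that shadows the outer one
When the block exits the inner n goes out of scope; the outer n was never modified -> 10
Result: 10

10


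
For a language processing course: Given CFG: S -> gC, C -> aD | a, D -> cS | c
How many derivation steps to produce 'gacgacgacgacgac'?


Grammar: S -> gC, C -> aD | a, D -> cS | c
Deriving 'gacgacgacgacgac':
Step 1: S -> gC => gC
Step 2: C -> aD => gaD
Step 3: D -> cS => gacS
Step 4: S -> gC => gacgC
Step 5: C -> aD => gacgaD
Step 6: D -> cS => gacgacS
Step 7: S -> gC => gacgacgC
Step 8: C -> aD => gacgacgaD
Step 9: D -> cS => gacgacgacS
Step 10: S -> gC => gacgacgacgC
Step 11: C -> aD => gacgacgacgaD
Step 12: D -> cS => gacgacgacgacS
Step 13: S -> gC => gacgacgacgacgC
Step 14: C -> aD => gacgacgacgacgaD
Step 15: D -> c => gacgacgacgacgac
Total derivation steps: 15

15


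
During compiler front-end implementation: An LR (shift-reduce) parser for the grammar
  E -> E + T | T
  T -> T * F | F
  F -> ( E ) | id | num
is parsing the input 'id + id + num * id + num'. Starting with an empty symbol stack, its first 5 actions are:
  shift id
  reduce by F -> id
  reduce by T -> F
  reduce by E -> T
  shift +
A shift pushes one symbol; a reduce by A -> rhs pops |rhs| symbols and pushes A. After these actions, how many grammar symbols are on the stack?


Tracking the symbol stack through each action:
  Action 1: shift 'id' : push -> stack = [id] (size 1)
  Action 2: reduce by F -> id : pop 1, push F -> stack = [F] (size 1)
  Action 3: reduce by T -> F : pop 1, push T -> stack = [T] (size 1)
  Action 4: reduce by E -> T : pop 1, push E -> stack = [E] (size 1)
  Action 5: shift '+' : push -> stack = [E, +] (size 2)
Final stack size: 2

2


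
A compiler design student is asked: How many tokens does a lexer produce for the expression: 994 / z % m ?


Scanning '994 / z % m'
Token 1: '994' -> integer_literal
Token 2: '/' -> operator
Token 3: 'z' -> identifier
Token 4: '%' -> operator
Token 5: 'm' -> identifier
Total tokens: 5

5


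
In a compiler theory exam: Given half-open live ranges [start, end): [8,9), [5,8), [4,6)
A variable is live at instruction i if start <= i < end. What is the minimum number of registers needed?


Live ranges:
  Var0: [8, 9)
  Var1: [5, 8)
  Var2: [4, 6)
Sweep-line events (position, delta, active):
  pos=4 start -> active=1
  pos=5 start -> active=2
  pos=6 end -> active=1
  pos=8 end -> active=0
  pos=8 start -> active=1
  pos=9 end -> active=0
Maximum simultaneous active: 2
Minimum registers needed: 2

2


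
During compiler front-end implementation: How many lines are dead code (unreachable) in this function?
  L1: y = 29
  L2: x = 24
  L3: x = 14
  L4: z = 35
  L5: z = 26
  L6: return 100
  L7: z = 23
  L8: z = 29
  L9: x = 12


Analyzing control flow:
  L1: reachable (before return)
  L2: reachable (before return)
  L3: reachable (before return)
  L4: reachable (before return)
  L5: reachable (before return)
  L6: reachable (return statement)
  L7: DEAD (after return at L6)
  L8: DEAD (after return at L6)
  L9: DEAD (after return at L6)
Return at L6, total lines = 9
Dead lines: L7 through L9
Count: 3

3


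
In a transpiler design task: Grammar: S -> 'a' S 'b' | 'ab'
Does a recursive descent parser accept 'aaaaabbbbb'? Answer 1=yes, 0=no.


Grammar accepts strings of the form a^n b^n (n >= 1)
Word: 'aaaaabbbbb'
Counting: 5 a's and 5 b's
Check: 5 == 5? Yes
Derivation (S -> aSb applied 4 time(s), then S -> ab): S => aSb => aaSbb => aaaSbbb => aaaaSbbbb => aaaaabbbbb
Accepted

1


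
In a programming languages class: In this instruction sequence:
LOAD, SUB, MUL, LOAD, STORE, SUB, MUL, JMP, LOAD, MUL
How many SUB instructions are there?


Scanning instruction sequence for SUB:
  Position 1: LOAD
  Position 2: SUB <- MATCH
  Position 3: MUL
  Position 4: LOAD
  Position 5: STORE
  Position 6: SUB <- MATCH
  Position 7: MUL
  Position 8: JMP
  Position 9: LOAD
  Position 10: MUL
Matches at positions: [2, 6]
Total SUB count: 2

2


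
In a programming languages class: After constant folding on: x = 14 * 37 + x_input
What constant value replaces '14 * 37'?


Identifying constant sub-expression:
  Original: x = 14 * 37 + x_input
  14 and 37 are both compile-time constants
  Evaluating: 14 * 37 = 518
  After folding: x = 518 + x_input

518


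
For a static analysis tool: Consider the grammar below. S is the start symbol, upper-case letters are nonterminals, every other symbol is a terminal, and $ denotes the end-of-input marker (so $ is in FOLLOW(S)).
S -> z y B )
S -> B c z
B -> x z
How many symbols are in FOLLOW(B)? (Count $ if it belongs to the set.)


S is the start symbol and does not occur in any rule body, so FOLLOW(S) = {$}.
Examining every occurrence of B in a rule body:
  S -> z y B ) : B is followed by terminal ')' -> add ')'
  S -> B c z : B is followed by terminal 'c' -> add 'c'
  B -> x z : B does not occur in the body -> contributes nothing
FOLLOW(B) = {), c}
Count: 2

2


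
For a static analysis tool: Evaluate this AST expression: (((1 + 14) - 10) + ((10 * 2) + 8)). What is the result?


Expression: (((1 + 14) - 10) + ((10 * 2) + 8))
Evaluating step by step:
  1 + 14 = 15
  15 - 10 = 5
  10 * 2 = 20
  20 + 8 = 28
  5 + 28 = 33
Result: 33

33


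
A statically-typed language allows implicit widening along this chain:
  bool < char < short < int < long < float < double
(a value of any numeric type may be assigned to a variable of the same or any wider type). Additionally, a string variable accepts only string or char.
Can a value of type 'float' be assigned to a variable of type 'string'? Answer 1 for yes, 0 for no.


Target variable type: string
Source value type: float
Rule: string accepts only {string, char}
  source 'float' in {string, char}? No
Result: 0

0


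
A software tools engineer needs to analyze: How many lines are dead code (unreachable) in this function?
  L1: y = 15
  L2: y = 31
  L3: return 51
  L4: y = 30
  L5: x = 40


Analyzing control flow:
  L1: reachable (before return)
  L2: reachable (before return)
  L3: reachable (return statement)
  L4: DEAD (after return at L3)
  L5: DEAD (after return at L3)
Return at L3, total lines = 5
Dead lines: L4 through L5
Count: 2

2


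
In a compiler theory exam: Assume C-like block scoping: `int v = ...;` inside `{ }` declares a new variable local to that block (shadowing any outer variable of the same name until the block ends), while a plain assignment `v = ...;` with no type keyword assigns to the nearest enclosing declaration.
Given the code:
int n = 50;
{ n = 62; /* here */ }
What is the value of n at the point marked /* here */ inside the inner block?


Analyzing scoping rules:
Outer scope: declares n = 50
Inner block: 'n = 62;' has no type keyword, so it is an assignment to the outer n (no shadowing)
Inside the block, after the assignment -> 62
Result: 62

62


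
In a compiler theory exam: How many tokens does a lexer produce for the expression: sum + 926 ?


Scanning 'sum + 926'
Token 1: 'sum' -> identifier
Token 2: '+' -> operator
Token 3: '926' -> integer_literal
Total tokens: 3

3


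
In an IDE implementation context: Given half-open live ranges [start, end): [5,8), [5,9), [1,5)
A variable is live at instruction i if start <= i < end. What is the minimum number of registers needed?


Live ranges:
  Var0: [5, 8)
  Var1: [5, 9)
  Var2: [1, 5)
Sweep-line events (position, delta, active):
  pos=1 start -> active=1
  pos=5 end -> active=0
  pos=5 start -> active=1
  pos=5 start -> active=2
  pos=8 end -> active=1
  pos=9 end -> active=0
Maximum simultaneous active: 2
Minimum registers needed: 2

2


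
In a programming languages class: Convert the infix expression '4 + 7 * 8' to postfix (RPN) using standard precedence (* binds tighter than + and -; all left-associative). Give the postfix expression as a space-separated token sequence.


Applying the shunting-yard algorithm:
  Operand 4 -> output
  Push '+' onto operator stack -> op-stack: [+]
  Operand 7 -> output
  Push '*' onto operator stack -> op-stack: [+, *]
  Operand 8 -> output
  End of input: pop '*' to output
  End of input: pop '+' to output
Postfix result: 4 7 8 * +

4 7 8 * +


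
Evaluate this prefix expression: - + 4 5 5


Parsing prefix expression: - + 4 5 5
Step 1: Innermost operation '+ 4 5'
  4 + 5 = 9
Step 2: Outer operation '- [9] 5'
  9 - 5 = 4

4


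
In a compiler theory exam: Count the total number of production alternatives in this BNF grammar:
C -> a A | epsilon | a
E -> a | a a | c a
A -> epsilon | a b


Counting alternatives per rule:
  C: 3 alternative(s)
  E: 3 alternative(s)
  A: 2 alternative(s)
Sum: 3 + 3 + 2 = 8

8


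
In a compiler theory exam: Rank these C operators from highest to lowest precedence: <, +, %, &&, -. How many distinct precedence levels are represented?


Looking up precedence for each operator:
  < -> precedence 4
  + -> precedence 5
  % -> precedence 6
  && -> precedence 2
  - -> precedence 5
Sorted highest to lowest: %, +, -, <, &&
Distinct precedence values: [6, 5, 4, 2]
Number of distinct levels: 4

4


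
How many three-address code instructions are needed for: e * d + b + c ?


Expression: e * d + b + c
Generating three-address code (respecting * over +/- precedence):
  Instruction 1: t1 = e * d
  Instruction 2: t2 = t1 + b
  Instruction 3: t3 = t2 + c
Total instructions: 3

3


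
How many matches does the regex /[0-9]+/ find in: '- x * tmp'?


Pattern: /[0-9]+/ (int literals)
Input: '- x * tmp'
Scanning for matches:
Total matches: 0

0


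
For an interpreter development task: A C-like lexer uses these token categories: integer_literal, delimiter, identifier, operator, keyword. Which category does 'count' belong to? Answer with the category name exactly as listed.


Token: 'count'
Checking categories:
  identifier: YES
  integer_literal: no
  operator: no
  keyword: no
  delimiter: no
Category: identifier

identifier


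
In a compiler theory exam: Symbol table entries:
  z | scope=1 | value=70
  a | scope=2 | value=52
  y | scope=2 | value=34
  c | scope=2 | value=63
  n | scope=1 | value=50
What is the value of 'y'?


Searching symbol table for 'y':
  z | scope=1 | value=70
  a | scope=2 | value=52
  y | scope=2 | value=34 <- MATCH
  c | scope=2 | value=63
  n | scope=1 | value=50
Found 'y' at scope 2 with value 34

34


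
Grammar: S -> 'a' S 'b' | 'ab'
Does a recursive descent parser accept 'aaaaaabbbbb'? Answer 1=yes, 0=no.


Grammar accepts strings of the form a^n b^n (n >= 1)
Word: 'aaaaaabbbbb'
Counting: 6 a's and 5 b's
Check: 6 == 5? No
Mismatch: a-count != b-count
Rejected

0


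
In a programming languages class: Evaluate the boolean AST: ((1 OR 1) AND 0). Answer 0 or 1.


Step 1: Evaluate inner node
  1 OR 1 = 1
Step 2: Evaluate root node
  1 AND 0 = 0

0


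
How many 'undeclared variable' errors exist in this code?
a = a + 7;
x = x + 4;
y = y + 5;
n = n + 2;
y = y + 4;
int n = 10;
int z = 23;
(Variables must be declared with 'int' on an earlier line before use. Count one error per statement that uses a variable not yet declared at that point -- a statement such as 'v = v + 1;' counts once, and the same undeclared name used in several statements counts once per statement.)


Scanning code line by line:
  Line 1: use 'a' -> ERROR (undeclared)
  Line 2: use 'x' -> ERROR (undeclared)
  Line 3: use 'y' -> ERROR (undeclared)
  Line 4: use 'n' -> ERROR (undeclared)
  Line 5: use 'y' -> ERROR (undeclared)
  Line 6: declare 'n' -> declared = ['n']
  Line 7: declare 'z' -> declared = ['n', 'z']
Total undeclared variable errors: 5

5


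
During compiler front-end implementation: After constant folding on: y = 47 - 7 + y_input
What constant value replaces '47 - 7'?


Identifying constant sub-expression:
  Original: y = 47 - 7 + y_input
  47 and 7 are both compile-time constants
  Evaluating: 47 - 7 = 40
  After folding: y = 40 + y_input

40


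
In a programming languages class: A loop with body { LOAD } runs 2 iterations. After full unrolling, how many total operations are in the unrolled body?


Loop body operations: LOAD (1 op per iteration)
Unrolling 2 iterations:
  Iteration 1: LOAD (1 ops)
  Iteration 2: LOAD (1 ops)
Total: 2 iterations * 1 ops/iter = 2 operations

2


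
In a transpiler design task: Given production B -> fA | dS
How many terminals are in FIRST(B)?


Production: B -> fA | dS
Examining each alternative for leading terminals:
  B -> fA : first terminal = 'f'
  B -> dS : first terminal = 'd'
FIRST(B) = {d, f}
Count: 2

2


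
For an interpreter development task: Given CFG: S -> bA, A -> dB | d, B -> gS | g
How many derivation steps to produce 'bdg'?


Grammar: S -> bA, A -> dB | d, B -> gS | g
Deriving 'bdg':
Step 1: S -> bA => bA
Step 2: A -> dB => bdB
Step 3: B -> g => bdg
Total derivation steps: 3

3


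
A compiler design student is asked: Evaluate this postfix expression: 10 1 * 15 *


Processing tokens left to right:
Push 10, Push 1
Pop 10 and 1, compute 10 * 1 = 10, push 10
Push 15
Pop 10 and 15, compute 10 * 15 = 150, push 150
Stack result: 150

150


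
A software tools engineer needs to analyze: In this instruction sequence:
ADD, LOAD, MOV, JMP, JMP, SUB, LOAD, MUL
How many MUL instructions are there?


Scanning instruction sequence for MUL:
  Position 1: ADD
  Position 2: LOAD
  Position 3: MOV
  Position 4: JMP
  Position 5: JMP
  Position 6: SUB
  Position 7: LOAD
  Position 8: MUL <- MATCH
Matches at positions: [8]
Total MUL count: 1

1


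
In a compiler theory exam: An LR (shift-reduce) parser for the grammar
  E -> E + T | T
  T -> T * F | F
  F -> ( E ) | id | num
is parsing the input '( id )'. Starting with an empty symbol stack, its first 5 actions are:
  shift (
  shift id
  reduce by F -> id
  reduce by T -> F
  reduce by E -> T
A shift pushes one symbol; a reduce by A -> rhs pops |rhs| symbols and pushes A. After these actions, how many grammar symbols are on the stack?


Tracking the symbol stack through each action:
  Action 1: shift '(' : push -> stack = [(] (size 1)
  Action 2: shift 'id' : push -> stack = [(, id] (size 2)
  Action 3: reduce by F -> id : pop 1, push F -> stack = [(, F] (size 2)
  Action 4: reduce by T -> F : pop 1, push T -> stack = [(, T] (size 2)
  Action 5: reduce by E -> T : pop 1, push E -> stack = [(, E] (size 2)
Final stack size: 2

2


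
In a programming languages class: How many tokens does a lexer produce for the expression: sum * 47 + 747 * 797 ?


Scanning 'sum * 47 + 747 * 797'
Token 1: 'sum' -> identifier
Token 2: '*' -> operator
Token 3: '47' -> integer_literal
Token 4: '+' -> operator
Token 5: '747' -> integer_literal
Token 6: '*' -> operator
Token 7: '797' -> integer_literal
Total tokens: 7

7


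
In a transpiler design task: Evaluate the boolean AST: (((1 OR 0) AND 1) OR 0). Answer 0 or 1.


Step 1: Evaluate inner node
  1 OR 0 = 1
Step 2: Evaluate next node
  1 AND 1 = 1
Step 3: Evaluate root node
  1 OR 0 = 1

1


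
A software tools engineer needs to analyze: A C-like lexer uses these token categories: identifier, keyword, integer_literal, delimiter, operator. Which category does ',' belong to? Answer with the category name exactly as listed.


Token: ','
Checking categories:
  identifier: no
  integer_literal: no
  operator: no
  keyword: no
  delimiter: YES
Category: delimiter

delimiter


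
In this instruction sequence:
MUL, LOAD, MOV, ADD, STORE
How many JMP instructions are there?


Scanning instruction sequence for JMP:
  Position 1: MUL
  Position 2: LOAD
  Position 3: MOV
  Position 4: ADD
  Position 5: STORE
Matches at positions: []
Total JMP count: 0

0


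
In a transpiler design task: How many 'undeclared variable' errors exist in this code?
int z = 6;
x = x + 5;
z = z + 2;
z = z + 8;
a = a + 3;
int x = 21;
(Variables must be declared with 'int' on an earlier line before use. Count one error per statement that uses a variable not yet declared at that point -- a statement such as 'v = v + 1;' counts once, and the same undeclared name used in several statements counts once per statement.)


Scanning code line by line:
  Line 1: declare 'z' -> declared = ['z']
  Line 2: use 'x' -> ERROR (undeclared)
  Line 3: use 'z' -> OK (declared)
  Line 4: use 'z' -> OK (declared)
  Line 5: use 'a' -> ERROR (undeclared)
  Line 6: declare 'x' -> declared = ['x', 'z']
Total undeclared variable errors: 2

2


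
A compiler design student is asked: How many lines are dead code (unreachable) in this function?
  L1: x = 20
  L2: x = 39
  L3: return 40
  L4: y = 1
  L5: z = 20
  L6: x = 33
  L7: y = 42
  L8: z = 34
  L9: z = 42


Analyzing control flow:
  L1: reachable (before return)
  L2: reachable (before return)
  L3: reachable (return statement)
  L4: DEAD (after return at L3)
  L5: DEAD (after return at L3)
  L6: DEAD (after return at L3)
  L7: DEAD (after return at L3)
  L8: DEAD (after return at L3)
  L9: DEAD (after return at L3)
Return at L3, total lines = 9
Dead lines: L4 through L9
Count: 6

6


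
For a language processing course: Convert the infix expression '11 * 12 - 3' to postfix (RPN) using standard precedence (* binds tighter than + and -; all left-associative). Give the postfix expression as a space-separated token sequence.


Applying the shunting-yard algorithm:
  Operand 11 -> output
  Push '*' onto operator stack -> op-stack: [*]
  Operand 12 -> output
  See '-' (prec 1); top '*' (prec 2) >= it -> pop '*' to output
  Push '-' onto operator stack -> op-stack: [-]
  Operand 3 -> output
  End of input: pop '-' to output
Postfix result: 11 12 * 3 -

11 12 * 3 -


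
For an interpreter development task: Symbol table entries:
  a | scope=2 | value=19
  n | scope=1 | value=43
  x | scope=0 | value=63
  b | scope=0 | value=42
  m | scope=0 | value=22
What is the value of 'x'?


Searching symbol table for 'x':
  a | scope=2 | value=19
  n | scope=1 | value=43
  x | scope=0 | value=63 <- MATCH
  b | scope=0 | value=42
  m | scope=0 | value=22
Found 'x' at scope 0 with value 63

63


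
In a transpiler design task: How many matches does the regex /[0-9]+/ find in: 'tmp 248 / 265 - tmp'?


Pattern: /[0-9]+/ (int literals)
Input: 'tmp 248 / 265 - tmp'
Scanning for matches:
  Match 1: '248'
  Match 2: '265'
Total matches: 2

2


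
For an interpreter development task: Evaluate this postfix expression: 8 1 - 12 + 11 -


Processing tokens left to right:
Push 8, Push 1
Pop 8 and 1, compute 8 - 1 = 7, push 7
Push 12
Pop 7 and 12, compute 7 + 12 = 19, push 19
Push 11
Pop 19 and 11, compute 19 - 11 = 8, push 8
Stack result: 8

8


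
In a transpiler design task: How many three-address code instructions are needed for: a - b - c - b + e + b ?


Expression: a - b - c - b + e + b
Generating three-address code (respecting * over +/- precedence):
  Instruction 1: t1 = a - b
  Instruction 2: t2 = t1 - c
  Instruction 3: t3 = t2 - b
  Instruction 4: t4 = t3 + e
  Instruction 5: t5 = t4 + b
Total instructions: 5

5


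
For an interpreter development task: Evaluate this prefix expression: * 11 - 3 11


Parsing prefix expression: * 11 - 3 11
Step 1: Innermost operation '- 3 11'
  3 - 11 = -8
Step 2: Outer operation '* 11 [-8]'
  11 * -8 = -88

-88


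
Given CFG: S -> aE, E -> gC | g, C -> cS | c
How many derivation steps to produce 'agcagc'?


Grammar: S -> aE, E -> gC | g, C -> cS | c
Deriving 'agcagc':
Step 1: S -> aE => aE
Step 2: E -> gC => agC
Step 3: C -> cS => agcS
Step 4: S -> aE => agcaE
Step 5: E -> gC => agcagC
Step 6: C -> c => agcagc
Total derivation steps: 6

6


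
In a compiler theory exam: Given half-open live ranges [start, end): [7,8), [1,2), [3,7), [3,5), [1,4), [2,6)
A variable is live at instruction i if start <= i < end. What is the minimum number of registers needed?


Live ranges:
  Var0: [7, 8)
  Var1: [1, 2)
  Var2: [3, 7)
  Var3: [3, 5)
  Var4: [1, 4)
  Var5: [2, 6)
Sweep-line events (position, delta, active):
  pos=1 start -> active=1
  pos=1 start -> active=2
  pos=2 end -> active=1
  pos=2 start -> active=2
  pos=3 start -> active=3
  pos=3 start -> active=4
  pos=4 end -> active=3
  pos=5 end -> active=2
  pos=6 end -> active=1
  pos=7 end -> active=0
  pos=7 start -> active=1
  pos=8 end -> active=0
Maximum simultaneous active: 4
Minimum registers needed: 4

4


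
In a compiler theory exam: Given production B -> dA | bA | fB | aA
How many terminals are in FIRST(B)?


Production: B -> dA | bA | fB | aA
Examining each alternative for leading terminals:
  B -> dA : first terminal = 'd'
  B -> bA : first terminal = 'b'
  B -> fB : first terminal = 'f'
  B -> aA : first terminal = 'a'
FIRST(B) = {a, b, d, f}
Count: 4

4


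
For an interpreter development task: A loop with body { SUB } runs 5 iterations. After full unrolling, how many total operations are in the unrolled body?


Loop body operations: SUB (1 op per iteration)
Unrolling 5 iterations:
  Iteration 1: SUB (1 ops)
  Iteration 2: SUB (1 ops)
  Iteration 3: SUB (1 ops)
  Iteration 4: SUB (1 ops)
  Iteration 5: SUB (1 ops)
Total: 5 iterations * 1 ops/iter = 5 operations

5


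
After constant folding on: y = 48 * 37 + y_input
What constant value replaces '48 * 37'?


Identifying constant sub-expression:
  Original: y = 48 * 37 + y_input
  48 and 37 are both compile-time constants
  Evaluating: 48 * 37 = 1776
  After folding: y = 1776 + y_input

1776


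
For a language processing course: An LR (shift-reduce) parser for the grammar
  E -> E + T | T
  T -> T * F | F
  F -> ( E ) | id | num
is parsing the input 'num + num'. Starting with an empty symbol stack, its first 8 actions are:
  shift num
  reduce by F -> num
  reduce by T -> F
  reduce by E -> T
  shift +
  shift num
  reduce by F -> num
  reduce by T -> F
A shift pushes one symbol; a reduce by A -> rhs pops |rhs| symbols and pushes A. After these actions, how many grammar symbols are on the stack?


Tracking the symbol stack through each action:
  Action 1: shift 'num' : push -> stack = [num] (size 1)
  Action 2: reduce by F -> num : pop 1, push F -> stack = [F] (size 1)
  Action 3: reduce by T -> F : pop 1, push T -> stack = [T] (size 1)
  Action 4: reduce by E -> T : pop 1, push E -> stack = [E] (size 1)
  Action 5: shift '+' : push -> stack = [E, +] (size 2)
  Action 6: shift 'num' : push -> stack = [E, +, num] (size 3)
  Action 7: reduce by F -> num : pop 1, push F -> stack = [E, +, F] (size 3)
  Action 8: reduce by T -> F : pop 1, push T -> stack = [E, +, T] (size 3)
Final stack size: 3

3


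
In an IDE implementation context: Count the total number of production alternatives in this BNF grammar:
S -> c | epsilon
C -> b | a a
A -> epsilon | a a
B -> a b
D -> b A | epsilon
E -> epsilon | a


Counting alternatives per rule:
  S: 2 alternative(s)
  C: 2 alternative(s)
  A: 2 alternative(s)
  B: 1 alternative(s)
  D: 2 alternative(s)
  E: 2 alternative(s)
Sum: 2 + 2 + 2 + 1 + 2 + 2 = 11

11


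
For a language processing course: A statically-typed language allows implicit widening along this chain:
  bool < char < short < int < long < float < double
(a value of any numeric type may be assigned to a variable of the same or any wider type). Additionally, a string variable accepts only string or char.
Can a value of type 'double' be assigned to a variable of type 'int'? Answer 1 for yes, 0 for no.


Target variable type: int
Source value type: double
Numeric ranks: double=6, int=3
Widening allowed iff rank(source) <= rank(target): 6 <= 3? No
Result: 0

0


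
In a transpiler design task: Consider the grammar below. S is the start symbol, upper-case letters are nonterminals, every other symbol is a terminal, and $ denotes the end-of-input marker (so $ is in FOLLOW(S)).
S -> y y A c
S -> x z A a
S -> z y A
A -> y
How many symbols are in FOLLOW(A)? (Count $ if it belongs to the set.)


S is the start symbol and does not occur in any rule body, so FOLLOW(S) = {$}.
Examining every occurrence of A in a rule body:
  S -> y y A c : A is followed by terminal 'c' -> add 'c'
  S -> x z A a : A is followed by terminal 'a' -> add 'a'
  S -> z y A : A is at the right end -> add FOLLOW(S) = {$}
  A -> y : A does not occur in the body -> contributes nothing
FOLLOW(A) = {a, c, $}
Count: 3

3


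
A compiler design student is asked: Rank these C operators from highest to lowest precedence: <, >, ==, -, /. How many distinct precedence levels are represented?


Looking up precedence for each operator:
  < -> precedence 4
  > -> precedence 4
  == -> precedence 3
  - -> precedence 5
  / -> precedence 6
Sorted highest to lowest: /, -, <, >, ==
Distinct precedence values: [6, 5, 4, 3]
Number of distinct levels: 4

4


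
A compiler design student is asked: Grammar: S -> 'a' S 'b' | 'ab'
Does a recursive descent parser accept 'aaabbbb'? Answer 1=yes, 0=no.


Grammar accepts strings of the form a^n b^n (n >= 1)
Word: 'aaabbbb'
Counting: 3 a's and 4 b's
Check: 3 == 4? No
Mismatch: a-count != b-count
Rejected

0


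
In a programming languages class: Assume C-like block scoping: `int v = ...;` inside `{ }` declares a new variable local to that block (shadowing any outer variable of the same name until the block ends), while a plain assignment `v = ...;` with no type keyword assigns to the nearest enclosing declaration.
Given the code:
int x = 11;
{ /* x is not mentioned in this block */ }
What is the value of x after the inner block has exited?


Analyzing scoping rules:
Outer scope: declares x = 11
Inner block: x is neither redeclared nor assigned -> unchanged
After the block -> 11
Result: 11

11


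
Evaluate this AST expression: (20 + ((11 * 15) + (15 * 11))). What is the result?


Expression: (20 + ((11 * 15) + (15 * 11)))
Evaluating step by step:
  11 * 15 = 165
  15 * 11 = 165
  165 + 165 = 330
  20 + 330 = 350
Result: 350

350


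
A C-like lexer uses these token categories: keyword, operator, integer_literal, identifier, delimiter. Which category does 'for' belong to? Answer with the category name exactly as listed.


Token: 'for'
Checking categories:
  identifier: no
  integer_literal: no
  operator: no
  keyword: YES
  delimiter: no
Category: keyword

keyword


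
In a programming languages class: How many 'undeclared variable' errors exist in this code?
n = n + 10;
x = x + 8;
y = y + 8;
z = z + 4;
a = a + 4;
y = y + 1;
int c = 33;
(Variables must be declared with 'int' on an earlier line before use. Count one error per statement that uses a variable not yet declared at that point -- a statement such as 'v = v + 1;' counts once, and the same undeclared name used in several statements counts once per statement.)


Scanning code line by line:
  Line 1: use 'n' -> ERROR (undeclared)
  Line 2: use 'x' -> ERROR (undeclared)
  Line 3: use 'y' -> ERROR (undeclared)
  Line 4: use 'z' -> ERROR (undeclared)
  Line 5: use 'a' -> ERROR (undeclared)
  Line 6: use 'y' -> ERROR (undeclared)
  Line 7: declare 'c' -> declared = ['c']
Total undeclared variable errors: 6

6


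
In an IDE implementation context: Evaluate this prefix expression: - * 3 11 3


Parsing prefix expression: - * 3 11 3
Step 1: Innermost operation '* 3 11'
  3 * 11 = 33
Step 2: Outer operation '- [33] 3'
  33 - 3 = 30

30


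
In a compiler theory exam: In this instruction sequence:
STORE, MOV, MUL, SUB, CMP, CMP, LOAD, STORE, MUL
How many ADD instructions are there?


Scanning instruction sequence for ADD:
  Position 1: STORE
  Position 2: MOV
  Position 3: MUL
  Position 4: SUB
  Position 5: CMP
  Position 6: CMP
  Position 7: LOAD
  Position 8: STORE
  Position 9: MUL
Matches at positions: []
Total ADD count: 0

0
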